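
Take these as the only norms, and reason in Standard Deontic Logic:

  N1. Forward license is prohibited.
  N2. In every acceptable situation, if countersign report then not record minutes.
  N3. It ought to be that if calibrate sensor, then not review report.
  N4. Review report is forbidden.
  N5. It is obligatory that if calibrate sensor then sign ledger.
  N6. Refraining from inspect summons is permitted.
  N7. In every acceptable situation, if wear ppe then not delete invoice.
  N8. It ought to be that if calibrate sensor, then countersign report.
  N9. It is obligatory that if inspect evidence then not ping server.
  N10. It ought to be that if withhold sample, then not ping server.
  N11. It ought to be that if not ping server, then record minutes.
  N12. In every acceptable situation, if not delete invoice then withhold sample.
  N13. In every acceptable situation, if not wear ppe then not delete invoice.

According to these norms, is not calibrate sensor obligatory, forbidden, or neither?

Premises 13 and 7 are O(¬wear_ppe → ¬delete_invoice) and O(wear_ppe → ¬delete_invoice); every ideal world satisfies ¬wear_ppe or wear_ppe, so in either case ¬delete_invoice holds — hence O(¬delete_invoice).
With premise 12, O(¬delete_invoice → withhold_sample), the K-axiom yields O(withhold_sample).
Applying K to premise 10 (O(withhold_sample → ¬ping_server)) and O(withhold_sample) yields O(¬ping_server).
Premise 11 is O(¬ping_server → record_minutes); since O(¬ping_server), deontic closure gives O(record_minutes).
Premise 2 is O(countersign_report → ¬record_minutes); contrapositively O(record_minutes → ¬countersign_report). Since O(record_minutes) holds, K gives O(¬countersign_report).
Premise 8 is O(calibrate_sensor → countersign_report); contrapositively O(¬countersign_report → ¬calibrate_sensor). Since O(¬countersign_report) holds, K gives O(¬calibrate_sensor).
Premises 1, 3, 4, 5, 6, 9 do not contribute to this derivation.
Hence ¬calibrate_sensor is obligatory.

Obligatory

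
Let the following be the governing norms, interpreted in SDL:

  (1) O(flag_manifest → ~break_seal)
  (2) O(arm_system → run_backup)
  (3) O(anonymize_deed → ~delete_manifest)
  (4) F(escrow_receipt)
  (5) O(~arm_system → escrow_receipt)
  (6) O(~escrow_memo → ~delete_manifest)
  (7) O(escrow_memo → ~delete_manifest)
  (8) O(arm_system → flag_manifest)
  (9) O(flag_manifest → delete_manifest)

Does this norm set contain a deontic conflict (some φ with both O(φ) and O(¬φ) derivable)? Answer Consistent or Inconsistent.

Premises 6 and 7 cover both cases: O(~escrow_memo → ~delete_manifest) and O(escrow_memo → ~delete_manifest). Since ~escrow_memo ∨ escrow_memo is a tautology, O(~delete_manifest) follows.
Premise 9, O(flag_manifest → delete_manifest), contraposes to O(~delete_manifest → ~flag_manifest); with O(~delete_manifest) we get O(~flag_manifest).
The contrapositive of premise 8 (O(arm_system → flag_manifest)) is O(~flag_manifest → ~arm_system), and O(~flag_manifest) is already established, so O(~arm_system).
With premise 5, O(~arm_system → escrow_receipt), the K-axiom yields O(escrow_receipt).
However, F(escrow_receipt) at premise 4 amounts to O(~escrow_receipt).
We now have both O(escrow_receipt) and O(~escrow_receipt) — escrow_receipt is simultaneously obligatory and forbidden, violating the D-axiom.

Inconsistent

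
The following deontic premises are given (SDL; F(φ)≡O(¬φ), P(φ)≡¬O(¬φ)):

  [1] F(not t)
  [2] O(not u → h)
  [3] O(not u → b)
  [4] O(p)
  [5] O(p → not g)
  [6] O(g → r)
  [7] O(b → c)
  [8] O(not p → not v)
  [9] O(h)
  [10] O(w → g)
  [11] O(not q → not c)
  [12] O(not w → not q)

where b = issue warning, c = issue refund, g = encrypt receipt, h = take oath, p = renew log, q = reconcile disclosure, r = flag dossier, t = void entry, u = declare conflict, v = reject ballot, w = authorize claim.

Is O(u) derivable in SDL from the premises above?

From premise 4 we have O(p).
Premise 5 is O(p → not g); since O(p), deontic closure gives O(not g).
Premise 10 is O(w → g); contrapositively O(not g → not w). Since O(not g) holds, K gives O(not w).
With premise 12, O(not w → not q), the K-axiom yields O(not q).
Premise 11 is O(not q → not c); since O(not q), deontic closure gives O(not c).
Premise 7 is O(b → c); contrapositively O(not c → not b). Since O(not c) holds, K gives O(not b).
Premise 3, O(not u → b), contraposes to O(not b → u); with O(not b) we get O(u).
Premises 1, 2, 6, 8, 9 do not contribute to this derivation.
So O(u) follows.

Yes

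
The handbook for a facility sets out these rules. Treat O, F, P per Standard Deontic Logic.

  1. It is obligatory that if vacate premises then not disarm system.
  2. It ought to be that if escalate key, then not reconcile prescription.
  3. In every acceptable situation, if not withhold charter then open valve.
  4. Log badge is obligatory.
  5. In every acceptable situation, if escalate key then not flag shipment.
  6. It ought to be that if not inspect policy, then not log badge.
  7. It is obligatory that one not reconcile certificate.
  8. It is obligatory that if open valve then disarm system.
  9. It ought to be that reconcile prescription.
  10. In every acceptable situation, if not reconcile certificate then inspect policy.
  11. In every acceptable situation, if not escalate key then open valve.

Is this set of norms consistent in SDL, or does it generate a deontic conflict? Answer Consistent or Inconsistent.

Consistent

Premise 6 is O(¬inspect_policy → ¬log_badge), but O(¬inspect_policy) is not derivable from the premises, so it does not yield O(¬log_badge).
So O(¬log_badge) is not derivable, and the apparent clash with O(log_badge) does not arise.
A world satisfying every obligation exists (e.g. disarm_system=true, escalate_key=false, flag_shipment=false, inspect_policy=true, log_badge=true, open_valve=true, reconcile_certificate=false, reconcile_prescription=true, vacate_premises=false, withhold_charter=false); no atom is both obligatory and forbidden, so the set is consistent.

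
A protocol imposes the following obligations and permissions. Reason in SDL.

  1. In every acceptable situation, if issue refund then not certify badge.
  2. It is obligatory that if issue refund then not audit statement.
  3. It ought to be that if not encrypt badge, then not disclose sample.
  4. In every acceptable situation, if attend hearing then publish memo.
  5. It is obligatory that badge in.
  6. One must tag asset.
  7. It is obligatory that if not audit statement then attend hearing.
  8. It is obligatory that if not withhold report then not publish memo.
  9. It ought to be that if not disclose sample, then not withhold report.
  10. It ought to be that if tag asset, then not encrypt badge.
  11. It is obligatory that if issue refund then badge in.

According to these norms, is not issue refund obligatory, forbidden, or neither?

Obligatory

Premise 6 states O(tag_asset) outright.
From O(tag_asset) and premise 10, O(tag_asset → ¬encrypt_badge), we obtain O(¬encrypt_badge).
With premise 3, O(¬encrypt_badge → ¬disclose_sample), the K-axiom yields O(¬disclose_sample).
Applying K to premise 9 (O(¬disclose_sample → ¬withhold_report)) and O(¬disclose_sample) yields O(¬withhold_report).
Applying K to premise 8 (O(¬withhold_report → ¬publish_memo)) and O(¬withhold_report) yields O(¬publish_memo).
The contrapositive of premise 4 (O(attend_hearing → publish_memo)) is O(¬publish_memo → ¬attend_hearing), and O(¬publish_memo) is already established, so O(¬attend_hearing).
Premise 7, O(¬audit_statement → attend_hearing), contraposes to O(¬attend_hearing → audit_statement); with O(¬attend_hearing) we get O(audit_statement).
The contrapositive of premise 2 (O(issue_refund → ¬audit_statement)) is O(audit_statement → ¬issue_refund), and O(audit_statement) is already established, so O(¬issue_refund).
Premises 1, 5, 11 do not contribute to this derivation.
Hence ¬issue_refund is obligatory.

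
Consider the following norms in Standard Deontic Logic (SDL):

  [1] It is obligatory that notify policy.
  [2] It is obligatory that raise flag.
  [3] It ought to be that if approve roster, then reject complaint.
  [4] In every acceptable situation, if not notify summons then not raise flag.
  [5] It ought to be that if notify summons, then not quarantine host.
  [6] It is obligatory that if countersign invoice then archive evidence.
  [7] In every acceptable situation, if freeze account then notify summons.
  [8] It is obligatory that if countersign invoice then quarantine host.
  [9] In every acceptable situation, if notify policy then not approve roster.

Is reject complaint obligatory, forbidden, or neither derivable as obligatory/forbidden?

Neither

Premise 3 is O(approve_roster → reject_complaint), but O(approve_roster) is not derivable from the premises, so it does not yield O(reject_complaint).
No premise or chain of K-axiom applications forces O(reject_complaint), and none forces O(¬reject_complaint). So reject_complaint is neither obligatory nor forbidden under these norms.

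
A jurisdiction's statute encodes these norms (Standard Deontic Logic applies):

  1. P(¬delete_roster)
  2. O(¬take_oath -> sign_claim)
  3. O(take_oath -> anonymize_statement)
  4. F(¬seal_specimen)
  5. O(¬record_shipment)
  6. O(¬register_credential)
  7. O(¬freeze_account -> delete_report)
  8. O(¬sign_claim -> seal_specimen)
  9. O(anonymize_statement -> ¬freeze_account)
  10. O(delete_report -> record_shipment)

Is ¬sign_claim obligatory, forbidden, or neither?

From premise 5 we have O(¬record_shipment).
Premise 10 is O(delete_report -> record_shipment); contrapositively O(¬record_shipment -> ¬delete_report). Since O(¬record_shipment) holds, K gives O(¬delete_report).
Premise 7, O(¬freeze_account -> delete_report), contraposes to O(¬delete_report -> freeze_account); with O(¬delete_report) we get O(freeze_account).
Premise 9 is O(anonymize_statement -> ¬freeze_account); contrapositively O(freeze_account -> ¬anonymize_statement). Since O(freeze_account) holds, K gives O(¬anonymize_statement).
The contrapositive of premise 3 (O(take_oath -> anonymize_statement)) is O(¬anonymize_statement -> ¬take_oath), and O(¬anonymize_statement) is already established, so O(¬take_oath).
Premise 2 is O(¬take_oath -> sign_claim); since O(¬take_oath), deontic closure gives O(sign_claim).
Premises 1, 4, 6, 8 do not contribute to this derivation.
Thus O(sign_claim), which is F(¬sign_claim): ¬sign_claim is forbidden.

Forbidden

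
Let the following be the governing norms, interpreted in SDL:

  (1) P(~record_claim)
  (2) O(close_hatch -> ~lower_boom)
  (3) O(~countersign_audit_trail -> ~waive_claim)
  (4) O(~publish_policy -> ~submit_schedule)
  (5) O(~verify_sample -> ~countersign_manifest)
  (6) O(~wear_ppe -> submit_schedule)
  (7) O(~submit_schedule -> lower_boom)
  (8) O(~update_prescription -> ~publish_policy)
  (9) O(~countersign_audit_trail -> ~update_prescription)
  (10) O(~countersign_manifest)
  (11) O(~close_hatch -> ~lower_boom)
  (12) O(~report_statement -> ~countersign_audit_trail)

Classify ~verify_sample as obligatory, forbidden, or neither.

Neither

Premise 5 is O(~verify_sample -> ~countersign_manifest); even if O(~countersign_manifest) held, inferring O(~verify_sample) would be affirming the consequent — invalid.
No premise or chain of K-axiom applications forces O(~verify_sample), and none forces O(verify_sample). So ~verify_sample is neither obligatory nor forbidden under these norms.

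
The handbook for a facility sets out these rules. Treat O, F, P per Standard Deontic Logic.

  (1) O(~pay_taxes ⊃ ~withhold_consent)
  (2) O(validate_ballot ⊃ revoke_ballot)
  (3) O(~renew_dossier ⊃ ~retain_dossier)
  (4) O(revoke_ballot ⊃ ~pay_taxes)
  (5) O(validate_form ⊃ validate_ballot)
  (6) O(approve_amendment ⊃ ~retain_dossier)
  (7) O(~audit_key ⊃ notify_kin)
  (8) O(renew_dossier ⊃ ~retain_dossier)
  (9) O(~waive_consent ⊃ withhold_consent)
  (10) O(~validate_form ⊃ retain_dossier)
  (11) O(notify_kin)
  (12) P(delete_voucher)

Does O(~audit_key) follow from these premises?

No

Premise 7 is O(~audit_key ⊃ notify_kin); even if O(notify_kin) held, inferring O(~audit_key) would be affirming the consequent — invalid.
No other premise forces O(~audit_key). An ideal world satisfying every premise can still have ~audit_key false, so O(~audit_key) is not derivable.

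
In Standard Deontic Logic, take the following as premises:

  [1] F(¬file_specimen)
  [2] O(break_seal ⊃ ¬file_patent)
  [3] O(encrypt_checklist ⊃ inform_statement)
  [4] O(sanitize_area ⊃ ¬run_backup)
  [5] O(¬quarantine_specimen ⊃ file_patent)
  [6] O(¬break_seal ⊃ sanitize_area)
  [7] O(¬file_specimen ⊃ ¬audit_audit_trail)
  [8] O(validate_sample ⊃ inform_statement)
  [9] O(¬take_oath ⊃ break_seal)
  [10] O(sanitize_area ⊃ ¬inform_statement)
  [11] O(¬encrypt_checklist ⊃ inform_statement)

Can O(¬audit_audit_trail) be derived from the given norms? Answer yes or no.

Premise 7 is O(¬file_specimen ⊃ ¬audit_audit_trail), but O(¬file_specimen) is not derivable from the premises, so it does not yield O(¬audit_audit_trail).
No other premise forces O(¬audit_audit_trail). An ideal world satisfying every premise can still have ¬audit_audit_trail false, so O(¬audit_audit_trail) is not derivable.

No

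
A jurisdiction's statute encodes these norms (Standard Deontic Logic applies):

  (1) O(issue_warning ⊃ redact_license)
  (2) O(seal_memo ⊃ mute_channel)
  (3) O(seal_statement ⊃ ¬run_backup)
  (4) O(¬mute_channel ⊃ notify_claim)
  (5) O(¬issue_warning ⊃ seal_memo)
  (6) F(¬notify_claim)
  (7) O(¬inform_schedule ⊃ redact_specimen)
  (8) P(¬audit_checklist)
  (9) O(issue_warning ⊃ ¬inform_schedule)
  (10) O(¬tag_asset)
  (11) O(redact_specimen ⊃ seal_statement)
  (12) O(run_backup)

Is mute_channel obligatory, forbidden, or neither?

Premise 12 states O(run_backup) outright.
Premise 3, O(seal_statement ⊃ ¬run_backup), contraposes to O(run_backup ⊃ ¬seal_statement); with O(run_backup) we get O(¬seal_statement).
Premise 11, O(redact_specimen ⊃ seal_statement), contraposes to O(¬seal_statement ⊃ ¬redact_specimen); with O(¬seal_statement) we get O(¬redact_specimen).
Premise 7 is O(¬inform_schedule ⊃ redact_specimen); contrapositively O(¬redact_specimen ⊃ inform_schedule). Since O(¬redact_specimen) holds, K gives O(inform_schedule).
Premise 9 is O(issue_warning ⊃ ¬inform_schedule); contrapositively O(inform_schedule ⊃ ¬issue_warning). Since O(inform_schedule) holds, K gives O(¬issue_warning).
Applying K to premise 5 (O(¬issue_warning ⊃ seal_memo)) and O(¬issue_warning) yields O(seal_memo).
Applying K to premise 2 (O(seal_memo ⊃ mute_channel)) and O(seal_memo) yields O(mute_channel).
Premises 1, 4, 6, 8, 10 do not contribute to this derivation.
Hence mute_channel is obligatory.

Obligatory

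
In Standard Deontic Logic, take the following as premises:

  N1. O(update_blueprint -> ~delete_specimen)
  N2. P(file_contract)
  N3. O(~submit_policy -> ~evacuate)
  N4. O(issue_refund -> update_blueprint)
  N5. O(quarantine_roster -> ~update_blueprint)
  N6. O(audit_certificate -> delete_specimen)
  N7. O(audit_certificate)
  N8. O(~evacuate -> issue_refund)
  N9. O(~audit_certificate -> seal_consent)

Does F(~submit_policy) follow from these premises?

Yes

Premise 7 gives O(audit_certificate).
Applying K to premise 6 (O(audit_certificate -> delete_specimen)) and O(audit_certificate) yields O(delete_specimen).
Premise 1, O(update_blueprint -> ~delete_specimen), contraposes to O(delete_specimen -> ~update_blueprint); with O(delete_specimen) we get O(~update_blueprint).
Premise 4 is O(issue_refund -> update_blueprint); contrapositively O(~update_blueprint -> ~issue_refund). Since O(~update_blueprint) holds, K gives O(~issue_refund).
The contrapositive of premise 8 (O(~evacuate -> issue_refund)) is O(~issue_refund -> evacuate), and O(~issue_refund) is already established, so O(evacuate).
The contrapositive of premise 3 (O(~submit_policy -> ~evacuate)) is O(evacuate -> submit_policy), and O(evacuate) is already established, so O(submit_policy).
Premises 2, 5, 9 do not contribute to this derivation.
So O(submit_policy) holds, i.e. F(~submit_policy). The claim follows.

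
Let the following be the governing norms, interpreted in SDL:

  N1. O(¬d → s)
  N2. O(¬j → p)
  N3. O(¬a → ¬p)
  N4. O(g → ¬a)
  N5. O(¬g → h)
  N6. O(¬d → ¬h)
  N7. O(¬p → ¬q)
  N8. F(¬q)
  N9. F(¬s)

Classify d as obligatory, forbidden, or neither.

Obligatory

Premise 8 is F(¬q), i.e. O(q).
The contrapositive of premise 7 (O(¬p → ¬q)) is O(q → p), and O(q) is already established, so O(p).
Premise 3 is O(¬a → ¬p); contrapositively O(p → a). Since O(p) holds, K gives O(a).
The contrapositive of premise 4 (O(g → ¬a)) is O(a → ¬g), and O(a) is already established, so O(¬g).
Premise 5 is O(¬g → h); since O(¬g), deontic closure gives O(h).
Premise 6 is O(¬d → ¬h); contrapositively O(h → d). Since O(h) holds, K gives O(d).
Premises 1, 2, 9 do not contribute to this derivation.
Hence d is obligatory.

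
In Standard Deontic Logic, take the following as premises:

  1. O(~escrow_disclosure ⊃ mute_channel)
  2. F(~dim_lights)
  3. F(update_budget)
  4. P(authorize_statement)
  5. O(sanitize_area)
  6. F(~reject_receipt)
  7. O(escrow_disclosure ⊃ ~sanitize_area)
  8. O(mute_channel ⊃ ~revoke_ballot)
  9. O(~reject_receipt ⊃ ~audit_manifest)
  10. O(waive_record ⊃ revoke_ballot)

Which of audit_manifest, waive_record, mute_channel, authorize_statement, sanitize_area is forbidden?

waive_record

From premise 5 we have O(sanitize_area).
Premise 7 is O(escrow_disclosure ⊃ ~sanitize_area); contrapositively O(sanitize_area ⊃ ~escrow_disclosure). Since O(sanitize_area) holds, K gives O(~escrow_disclosure).
From O(~escrow_disclosure) and premise 1, O(~escrow_disclosure ⊃ mute_channel), we obtain O(mute_channel).
Applying K to premise 8 (O(mute_channel ⊃ ~revoke_ballot)) and O(mute_channel) yields O(~revoke_ballot).
The contrapositive of premise 10 (O(waive_record ⊃ revoke_ballot)) is O(~revoke_ballot ⊃ ~waive_record), and O(~revoke_ballot) is already established, so O(~waive_record).
So O(~waive_record) holds, i.e. waive_record is forbidden. None of the other listed options is forbidden under the premises.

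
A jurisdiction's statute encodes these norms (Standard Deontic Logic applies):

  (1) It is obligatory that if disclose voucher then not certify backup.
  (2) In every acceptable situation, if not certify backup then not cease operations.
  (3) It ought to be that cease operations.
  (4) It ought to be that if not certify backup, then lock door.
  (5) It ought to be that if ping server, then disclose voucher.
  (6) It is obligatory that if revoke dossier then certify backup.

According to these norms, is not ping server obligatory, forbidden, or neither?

Obligatory

Premise 3 gives O(cease_operations).
Premise 2 is O(¬certify_backup → ¬cease_operations); contrapositively O(cease_operations → certify_backup). Since O(cease_operations) holds, K gives O(certify_backup).
The contrapositive of premise 1 (O(disclose_voucher → ¬certify_backup)) is O(certify_backup → ¬disclose_voucher), and O(certify_backup) is already established, so O(¬disclose_voucher).
The contrapositive of premise 5 (O(ping_server → disclose_voucher)) is O(¬disclose_voucher → ¬ping_server), and O(¬disclose_voucher) is already established, so O(¬ping_server).
Premises 4, 6 do not contribute to this derivation.
Hence ¬ping_server is obligatory.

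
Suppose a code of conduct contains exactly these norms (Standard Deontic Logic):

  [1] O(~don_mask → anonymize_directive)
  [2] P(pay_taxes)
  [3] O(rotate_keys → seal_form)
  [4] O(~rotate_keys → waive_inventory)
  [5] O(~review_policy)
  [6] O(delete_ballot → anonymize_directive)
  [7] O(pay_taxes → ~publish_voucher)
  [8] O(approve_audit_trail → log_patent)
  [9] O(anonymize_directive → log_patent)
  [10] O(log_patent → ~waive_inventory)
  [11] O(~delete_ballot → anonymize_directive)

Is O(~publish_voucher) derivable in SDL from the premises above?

Premise 7 is O(pay_taxes → ~publish_voucher), but O(pay_taxes) is not derivable from the premises (the permission P(pay_taxes) asserts only ~O(~pay_taxes), not O(pay_taxes)), so it does not yield O(~publish_voucher).
No other premise forces O(~publish_voucher). An ideal world satisfying every premise can still have ~publish_voucher false, so O(~publish_voucher) is not derivable.

No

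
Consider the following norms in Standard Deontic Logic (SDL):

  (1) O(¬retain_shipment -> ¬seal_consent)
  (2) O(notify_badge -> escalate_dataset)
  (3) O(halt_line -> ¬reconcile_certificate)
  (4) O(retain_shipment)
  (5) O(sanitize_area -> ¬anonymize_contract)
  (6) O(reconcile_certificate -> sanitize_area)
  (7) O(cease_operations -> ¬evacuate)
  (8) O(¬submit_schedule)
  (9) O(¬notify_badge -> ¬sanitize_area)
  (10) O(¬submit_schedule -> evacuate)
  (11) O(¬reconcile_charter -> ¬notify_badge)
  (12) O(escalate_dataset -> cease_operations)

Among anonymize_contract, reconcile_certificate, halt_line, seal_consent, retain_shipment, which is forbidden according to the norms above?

Premise 8 gives O(¬submit_schedule).
Applying K to premise 10 (O(¬submit_schedule -> evacuate)) and O(¬submit_schedule) yields O(evacuate).
Premise 7 is O(cease_operations -> ¬evacuate); contrapositively O(evacuate -> ¬cease_operations). Since O(evacuate) holds, K gives O(¬cease_operations).
Premise 12, O(escalate_dataset -> cease_operations), contraposes to O(¬cease_operations -> ¬escalate_dataset); with O(¬cease_operations) we get O(¬escalate_dataset).
The contrapositive of premise 2 (O(notify_badge -> escalate_dataset)) is O(¬escalate_dataset -> ¬notify_badge), and O(¬escalate_dataset) is already established, so O(¬notify_badge).
Applying K to premise 9 (O(¬notify_badge -> ¬sanitize_area)) and O(¬notify_badge) yields O(¬sanitize_area).
Premise 6 is O(reconcile_certificate -> sanitize_area); contrapositively O(¬sanitize_area -> ¬reconcile_certificate). Since O(¬sanitize_area) holds, K gives O(¬reconcile_certificate).
So O(¬reconcile_certificate) holds, i.e. reconcile_certificate is forbidden. None of the other listed options is forbidden under the premises.

reconcile_certificate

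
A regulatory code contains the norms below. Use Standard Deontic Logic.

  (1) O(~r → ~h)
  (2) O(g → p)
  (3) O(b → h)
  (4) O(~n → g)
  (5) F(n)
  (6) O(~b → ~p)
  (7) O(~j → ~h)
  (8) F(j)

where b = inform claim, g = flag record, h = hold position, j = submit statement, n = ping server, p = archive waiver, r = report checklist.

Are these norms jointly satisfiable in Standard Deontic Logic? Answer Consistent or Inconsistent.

F(j) at premise 8 means O(~j).
From O(~j) and premise 7, O(~j → ~h), we obtain O(~h).
Premise 3 is O(b → h); contrapositively O(~h → ~b). Since O(~h) holds, K gives O(~b).
Premise 6 is O(~b → ~p); since O(~b), deontic closure gives O(~p).
The contrapositive of premise 2 (O(g → p)) is O(~p → ~g), and O(~p) is already established, so O(~g).
Premise 4 is O(~n → g); contrapositively O(~g → n). Since O(~g) holds, K gives O(n).
But premise 5, F(n), means O(~n).
We now have both O(n) and O(~n) — n is simultaneously obligatory and forbidden, violating the D-axiom.

Inconsistent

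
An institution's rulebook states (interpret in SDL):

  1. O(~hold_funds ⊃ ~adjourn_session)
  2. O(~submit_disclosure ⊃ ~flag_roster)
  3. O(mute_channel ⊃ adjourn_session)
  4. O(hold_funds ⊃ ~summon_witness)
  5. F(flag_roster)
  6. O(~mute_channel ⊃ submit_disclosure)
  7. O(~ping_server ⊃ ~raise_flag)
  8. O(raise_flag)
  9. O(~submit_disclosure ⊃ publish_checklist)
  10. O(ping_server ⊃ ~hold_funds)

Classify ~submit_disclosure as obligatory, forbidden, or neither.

Forbidden

Premise 8 states O(raise_flag) outright.
The contrapositive of premise 7 (O(~ping_server ⊃ ~raise_flag)) is O(raise_flag ⊃ ping_server), and O(raise_flag) is already established, so O(ping_server).
Applying K to premise 10 (O(ping_server ⊃ ~hold_funds)) and O(ping_server) yields O(~hold_funds).
Applying K to premise 1 (O(~hold_funds ⊃ ~adjourn_session)) and O(~hold_funds) yields O(~adjourn_session).
Premise 3, O(mute_channel ⊃ adjourn_session), contraposes to O(~adjourn_session ⊃ ~mute_channel); with O(~adjourn_session) we get O(~mute_channel).
With premise 6, O(~mute_channel ⊃ submit_disclosure), the K-axiom yields O(submit_disclosure).
Premises 2, 4, 5, 9 do not contribute to this derivation.
Thus O(submit_disclosure), which is F(~submit_disclosure): ~submit_disclosure is forbidden.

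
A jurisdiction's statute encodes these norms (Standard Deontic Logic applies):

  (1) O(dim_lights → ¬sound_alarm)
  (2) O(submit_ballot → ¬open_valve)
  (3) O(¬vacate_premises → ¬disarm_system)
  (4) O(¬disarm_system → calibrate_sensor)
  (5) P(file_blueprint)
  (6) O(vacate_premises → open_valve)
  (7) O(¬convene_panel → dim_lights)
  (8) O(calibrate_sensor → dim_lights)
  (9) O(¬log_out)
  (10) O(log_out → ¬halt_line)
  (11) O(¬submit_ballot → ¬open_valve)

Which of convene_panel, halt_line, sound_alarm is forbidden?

sound_alarm

Premises 11 and 2 are O(¬submit_ballot → ¬open_valve) and O(submit_ballot → ¬open_valve); every ideal world satisfies ¬submit_ballot or submit_ballot, so in either case ¬open_valve holds — hence O(¬open_valve).
Premise 6 is O(vacate_premises → open_valve); contrapositively O(¬open_valve → ¬vacate_premises). Since O(¬open_valve) holds, K gives O(¬vacate_premises).
Premise 3 is O(¬vacate_premises → ¬disarm_system); since O(¬vacate_premises), deontic closure gives O(¬disarm_system).
Premise 4 is O(¬disarm_system → calibrate_sensor); since O(¬disarm_system), deontic closure gives O(calibrate_sensor).
Applying K to premise 8 (O(calibrate_sensor → dim_lights)) and O(calibrate_sensor) yields O(dim_lights).
Applying K to premise 1 (O(dim_lights → ¬sound_alarm)) and O(dim_lights) yields O(¬sound_alarm).
So O(¬sound_alarm) holds, i.e. sound_alarm is forbidden. None of the other listed options is forbidden under the premises.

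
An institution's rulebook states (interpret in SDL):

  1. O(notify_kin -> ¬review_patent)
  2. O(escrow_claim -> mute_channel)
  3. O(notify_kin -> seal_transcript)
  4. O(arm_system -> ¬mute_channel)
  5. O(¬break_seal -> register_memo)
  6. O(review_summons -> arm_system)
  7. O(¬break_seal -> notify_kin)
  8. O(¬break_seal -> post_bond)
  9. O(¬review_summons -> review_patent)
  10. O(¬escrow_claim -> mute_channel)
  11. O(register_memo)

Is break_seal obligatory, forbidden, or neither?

By case analysis on ¬escrow_claim: premise 10 gives O(¬escrow_claim -> mute_channel) and premise 2 gives O(escrow_claim -> mute_channel), so O(mute_channel) either way.
Premise 4 is O(arm_system -> ¬mute_channel); contrapositively O(mute_channel -> ¬arm_system). Since O(mute_channel) holds, K gives O(¬arm_system).
Premise 6, O(review_summons -> arm_system), contraposes to O(¬arm_system -> ¬review_summons); with O(¬arm_system) we get O(¬review_summons).
Premise 9 is O(¬review_summons -> review_patent); since O(¬review_summons), deontic closure gives O(review_patent).
Premise 1, O(notify_kin -> ¬review_patent), contraposes to O(review_patent -> ¬notify_kin); with O(review_patent) we get O(¬notify_kin).
Premise 7 is O(¬break_seal -> notify_kin); contrapositively O(¬notify_kin -> break_seal). Since O(¬notify_kin) holds, K gives O(break_seal).
Premises 3, 5, 8, 11 do not contribute to this derivation.
Hence break_seal is obligatory.

Obligatory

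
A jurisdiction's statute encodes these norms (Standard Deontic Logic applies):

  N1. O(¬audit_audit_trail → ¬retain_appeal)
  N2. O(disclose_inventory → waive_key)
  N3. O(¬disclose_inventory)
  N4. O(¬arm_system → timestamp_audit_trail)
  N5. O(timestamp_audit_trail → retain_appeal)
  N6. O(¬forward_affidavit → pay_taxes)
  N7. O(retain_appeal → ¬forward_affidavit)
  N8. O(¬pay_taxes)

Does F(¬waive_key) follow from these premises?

Premise 2 is O(disclose_inventory → waive_key), but O(disclose_inventory) is not derivable from the premises, so it does not yield O(waive_key).
No other premise forces O(waive_key). An ideal world satisfying every premise can still have ¬waive_key true, so F(¬waive_key) is not derivable.

No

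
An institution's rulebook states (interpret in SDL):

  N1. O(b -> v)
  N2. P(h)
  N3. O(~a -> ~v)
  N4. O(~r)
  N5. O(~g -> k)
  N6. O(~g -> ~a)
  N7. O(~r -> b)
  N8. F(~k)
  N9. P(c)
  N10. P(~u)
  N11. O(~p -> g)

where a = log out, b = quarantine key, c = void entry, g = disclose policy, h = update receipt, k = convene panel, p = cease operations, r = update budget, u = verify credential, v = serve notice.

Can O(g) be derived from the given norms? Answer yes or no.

Yes

Premise 4 gives O(~r).
From O(~r) and premise 7, O(~r -> b), we obtain O(b).
Premise 1 is O(b -> v); since O(b), deontic closure gives O(v).
The contrapositive of premise 3 (O(~a -> ~v)) is O(v -> a), and O(v) is already established, so O(a).
Premise 6 is O(~g -> ~a); contrapositively O(a -> g). Since O(a) holds, K gives O(g).
Premises 2, 5, 8, 9, 10, 11 do not contribute to this derivation.
So O(g) follows.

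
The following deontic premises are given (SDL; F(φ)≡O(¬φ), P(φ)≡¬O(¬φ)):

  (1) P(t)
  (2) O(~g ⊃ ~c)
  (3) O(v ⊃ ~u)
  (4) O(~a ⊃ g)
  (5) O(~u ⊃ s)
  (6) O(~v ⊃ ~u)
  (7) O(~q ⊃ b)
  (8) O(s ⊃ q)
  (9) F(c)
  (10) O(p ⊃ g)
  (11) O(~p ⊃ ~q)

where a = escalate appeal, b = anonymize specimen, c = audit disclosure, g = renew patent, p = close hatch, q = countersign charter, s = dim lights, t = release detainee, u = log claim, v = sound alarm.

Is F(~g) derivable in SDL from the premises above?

Premises 6 and 3 are O(~v ⊃ ~u) and O(v ⊃ ~u); every ideal world satisfies ~v or v, so in either case ~u holds — hence O(~u).
Applying K to premise 5 (O(~u ⊃ s)) and O(~u) yields O(s).
Applying K to premise 8 (O(s ⊃ q)) and O(s) yields O(q).
Premise 11, O(~p ⊃ ~q), contraposes to O(q ⊃ p); with O(q) we get O(p).
With premise 10, O(p ⊃ g), the K-axiom yields O(g).
Premises 1, 2, 4, 7, 9 do not contribute to this derivation.
So O(g) holds, i.e. F(~g). The claim follows.

Yes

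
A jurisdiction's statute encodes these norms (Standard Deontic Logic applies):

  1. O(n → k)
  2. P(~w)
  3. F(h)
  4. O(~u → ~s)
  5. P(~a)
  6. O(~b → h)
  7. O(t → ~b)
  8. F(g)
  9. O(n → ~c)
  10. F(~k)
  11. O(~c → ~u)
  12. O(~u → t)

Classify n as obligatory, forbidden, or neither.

Forbidden

F(h) at premise 3 means O(~h).
Premise 6, O(~b → h), contraposes to O(~h → b); with O(~h) we get O(b).
Premise 7 is O(t → ~b); contrapositively O(b → ~t). Since O(b) holds, K gives O(~t).
Premise 12, O(~u → t), contraposes to O(~t → u); with O(~t) we get O(u).
Premise 11, O(~c → ~u), contraposes to O(u → c); with O(u) we get O(c).
The contrapositive of premise 9 (O(n → ~c)) is O(c → ~n), and O(c) is already established, so O(~n).
Premises 1, 2, 4, 5, 8, 10 do not contribute to this derivation.
Thus O(~n), which is F(n): n is forbidden.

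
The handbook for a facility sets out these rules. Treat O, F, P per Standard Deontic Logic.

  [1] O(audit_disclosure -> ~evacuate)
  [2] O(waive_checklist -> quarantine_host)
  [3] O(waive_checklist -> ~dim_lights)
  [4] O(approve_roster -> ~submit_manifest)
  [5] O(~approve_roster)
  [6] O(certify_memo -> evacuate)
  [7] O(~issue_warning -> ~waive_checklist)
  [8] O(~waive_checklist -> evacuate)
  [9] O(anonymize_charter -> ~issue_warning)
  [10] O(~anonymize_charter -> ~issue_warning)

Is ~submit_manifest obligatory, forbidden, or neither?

Neither

Premise 4 is O(approve_roster -> ~submit_manifest), but O(approve_roster) is not derivable from the premises, so it does not yield O(~submit_manifest).
No premise or chain of K-axiom applications forces O(~submit_manifest), and none forces O(submit_manifest). So ~submit_manifest is neither obligatory nor forbidden under these norms.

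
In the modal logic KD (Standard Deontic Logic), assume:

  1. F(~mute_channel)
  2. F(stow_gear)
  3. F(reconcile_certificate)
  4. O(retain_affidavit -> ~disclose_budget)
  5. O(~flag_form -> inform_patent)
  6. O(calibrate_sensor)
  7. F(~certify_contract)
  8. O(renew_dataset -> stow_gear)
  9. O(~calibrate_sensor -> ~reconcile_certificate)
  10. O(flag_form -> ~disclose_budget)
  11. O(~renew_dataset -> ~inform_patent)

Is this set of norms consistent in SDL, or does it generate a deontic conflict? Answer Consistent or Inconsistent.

Premise 9 is O(~calibrate_sensor -> ~reconcile_certificate); even if O(~reconcile_certificate) held, inferring O(~calibrate_sensor) would be affirming the consequent — invalid.
So O(~calibrate_sensor) is not derivable, and the apparent clash with O(calibrate_sensor) does not arise.
A world satisfying every obligation exists (e.g. calibrate_sensor=true, certify_contract=true, disclose_budget=false, flag_form=true, inform_patent=false, mute_channel=true, reconcile_certificate=false, renew_dataset=false, retain_affidavit=false, stow_gear=false); no atom is both obligatory and forbidden, so the set is consistent.

Consistent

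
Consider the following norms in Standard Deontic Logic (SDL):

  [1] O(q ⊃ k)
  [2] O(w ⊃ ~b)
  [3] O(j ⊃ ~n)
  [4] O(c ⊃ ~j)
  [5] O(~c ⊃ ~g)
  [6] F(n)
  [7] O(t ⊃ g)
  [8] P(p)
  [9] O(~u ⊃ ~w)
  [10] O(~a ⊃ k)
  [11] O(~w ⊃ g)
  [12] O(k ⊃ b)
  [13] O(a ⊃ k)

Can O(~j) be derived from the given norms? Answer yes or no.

Yes

Premises 13 and 10 are O(a ⊃ k) and O(~a ⊃ k); every ideal world satisfies a or ~a, so in either case k holds — hence O(k).
Premise 12 is O(k ⊃ b); since O(k), deontic closure gives O(b).
Premise 2 is O(w ⊃ ~b); contrapositively O(b ⊃ ~w). Since O(b) holds, K gives O(~w).
Premise 11 is O(~w ⊃ g); since O(~w), deontic closure gives O(g).
The contrapositive of premise 5 (O(~c ⊃ ~g)) is O(g ⊃ c), and O(g) is already established, so O(c).
From O(c) and premise 4, O(c ⊃ ~j), we obtain O(~j).
Premises 1, 3, 6, 7, 8, 9 do not contribute to this derivation.
So O(~j) follows.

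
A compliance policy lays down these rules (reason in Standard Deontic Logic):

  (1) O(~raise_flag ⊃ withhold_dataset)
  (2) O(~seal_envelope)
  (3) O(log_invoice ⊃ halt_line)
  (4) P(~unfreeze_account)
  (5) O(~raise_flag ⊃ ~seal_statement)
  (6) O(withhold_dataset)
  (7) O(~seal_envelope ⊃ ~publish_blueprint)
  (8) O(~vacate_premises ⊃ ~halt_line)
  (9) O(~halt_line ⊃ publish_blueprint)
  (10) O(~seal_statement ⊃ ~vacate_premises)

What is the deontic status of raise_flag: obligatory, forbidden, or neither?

Premise 2 states O(~seal_envelope) outright.
From O(~seal_envelope) and premise 7, O(~seal_envelope ⊃ ~publish_blueprint), we obtain O(~publish_blueprint).
The contrapositive of premise 9 (O(~halt_line ⊃ publish_blueprint)) is O(~publish_blueprint ⊃ halt_line), and O(~publish_blueprint) is already established, so O(halt_line).
Premise 8, O(~vacate_premises ⊃ ~halt_line), contraposes to O(halt_line ⊃ vacate_premises); with O(halt_line) we get O(vacate_premises).
Premise 10 is O(~seal_statement ⊃ ~vacate_premises); contrapositively O(vacate_premises ⊃ seal_statement). Since O(vacate_premises) holds, K gives O(seal_statement).
Premise 5 is O(~raise_flag ⊃ ~seal_statement); contrapositively O(seal_statement ⊃ raise_flag). Since O(seal_statement) holds, K gives O(raise_flag).
Premises 1, 3, 4, 6 do not contribute to this derivation.
Hence raise_flag is obligatory.

Obligatory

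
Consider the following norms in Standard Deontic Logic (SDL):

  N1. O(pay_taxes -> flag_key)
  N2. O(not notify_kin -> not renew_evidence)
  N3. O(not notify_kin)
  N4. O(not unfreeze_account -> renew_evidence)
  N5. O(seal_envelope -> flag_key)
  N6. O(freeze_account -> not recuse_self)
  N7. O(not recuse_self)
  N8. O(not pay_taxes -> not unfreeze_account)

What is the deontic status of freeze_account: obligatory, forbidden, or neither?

Neither

Premise 6 is O(freeze_account -> not recuse_self); even if O(not recuse_self) held, inferring O(freeze_account) would be affirming the consequent — invalid.
No premise or chain of K-axiom applications forces O(freeze_account), and none forces O(not freeze_account). So freeze_account is neither obligatory nor forbidden under these norms.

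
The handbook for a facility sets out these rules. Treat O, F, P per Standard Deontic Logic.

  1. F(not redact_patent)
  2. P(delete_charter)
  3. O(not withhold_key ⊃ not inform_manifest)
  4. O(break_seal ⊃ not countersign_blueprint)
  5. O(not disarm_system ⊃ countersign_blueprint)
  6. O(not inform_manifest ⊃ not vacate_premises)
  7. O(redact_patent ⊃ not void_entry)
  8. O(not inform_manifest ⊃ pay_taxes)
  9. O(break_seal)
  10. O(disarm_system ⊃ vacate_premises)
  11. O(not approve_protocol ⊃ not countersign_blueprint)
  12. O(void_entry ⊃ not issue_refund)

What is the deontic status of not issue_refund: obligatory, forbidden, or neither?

Neither

Premise 12 is O(void_entry ⊃ not issue_refund), but O(void_entry) is not derivable from the premises, so it does not yield O(not issue_refund).
No premise or chain of K-axiom applications forces O(not issue_refund), and none forces O(issue_refund). So not issue_refund is neither obligatory nor forbidden under these norms.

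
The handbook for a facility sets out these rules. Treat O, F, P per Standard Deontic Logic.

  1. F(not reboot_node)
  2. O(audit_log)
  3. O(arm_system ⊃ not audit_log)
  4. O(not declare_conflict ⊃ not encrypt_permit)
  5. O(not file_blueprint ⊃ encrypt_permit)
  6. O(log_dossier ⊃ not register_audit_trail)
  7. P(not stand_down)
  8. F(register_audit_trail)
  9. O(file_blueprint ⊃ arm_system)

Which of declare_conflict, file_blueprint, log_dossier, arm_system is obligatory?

Premise 2 states O(audit_log) outright.
Premise 3 is O(arm_system ⊃ not audit_log); contrapositively O(audit_log ⊃ not arm_system). Since O(audit_log) holds, K gives O(not arm_system).
Premise 9 is O(file_blueprint ⊃ arm_system); contrapositively O(not arm_system ⊃ not file_blueprint). Since O(not arm_system) holds, K gives O(not file_blueprint).
Premise 5 is O(not file_blueprint ⊃ encrypt_permit); since O(not file_blueprint), deontic closure gives O(encrypt_permit).
Premise 4 is O(not declare_conflict ⊃ not encrypt_permit); contrapositively O(encrypt_permit ⊃ declare_conflict). Since O(encrypt_permit) holds, K gives O(declare_conflict).
So O(declare_conflict) holds — declare_conflict is obligatory. None of the other listed options is made obligatory by any chain of premises.

declare_conflict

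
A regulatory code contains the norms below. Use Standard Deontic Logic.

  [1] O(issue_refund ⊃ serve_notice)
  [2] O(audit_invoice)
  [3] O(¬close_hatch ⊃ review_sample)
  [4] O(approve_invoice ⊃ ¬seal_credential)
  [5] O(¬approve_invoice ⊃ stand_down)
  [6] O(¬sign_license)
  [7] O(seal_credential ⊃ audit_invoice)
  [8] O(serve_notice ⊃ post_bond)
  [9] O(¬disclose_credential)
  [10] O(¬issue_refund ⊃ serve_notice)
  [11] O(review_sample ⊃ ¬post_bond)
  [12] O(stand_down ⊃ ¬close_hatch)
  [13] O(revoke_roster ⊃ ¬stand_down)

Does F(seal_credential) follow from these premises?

Yes

Premises 10 and 1 are O(¬issue_refund ⊃ serve_notice) and O(issue_refund ⊃ serve_notice); every ideal world satisfies ¬issue_refund or issue_refund, so in either case serve_notice holds — hence O(serve_notice).
Premise 8 is O(serve_notice ⊃ post_bond); since O(serve_notice), deontic closure gives O(post_bond).
Premise 11, O(review_sample ⊃ ¬post_bond), contraposes to O(post_bond ⊃ ¬review_sample); with O(post_bond) we get O(¬review_sample).
Premise 3, O(¬close_hatch ⊃ review_sample), contraposes to O(¬review_sample ⊃ close_hatch); with O(¬review_sample) we get O(close_hatch).
Premise 12 is O(stand_down ⊃ ¬close_hatch); contrapositively O(close_hatch ⊃ ¬stand_down). Since O(close_hatch) holds, K gives O(¬stand_down).
Premise 5, O(¬approve_invoice ⊃ stand_down), contraposes to O(¬stand_down ⊃ approve_invoice); with O(¬stand_down) we get O(approve_invoice).
Premise 4 is O(approve_invoice ⊃ ¬seal_credential); since O(approve_invoice), deontic closure gives O(¬seal_credential).
Premises 2, 6, 7, 9, 13 do not contribute to this derivation.
So O(¬seal_credential) holds, i.e. F(seal_credential). The claim follows.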